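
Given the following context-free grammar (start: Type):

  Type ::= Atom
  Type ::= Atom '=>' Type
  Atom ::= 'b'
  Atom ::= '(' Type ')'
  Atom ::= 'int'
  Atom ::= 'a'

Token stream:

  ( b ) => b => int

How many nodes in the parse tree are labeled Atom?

[Type [Atom ( [Type [Atom b]] )] => [Type [Atom b] => [Type [Atom int]]]]

4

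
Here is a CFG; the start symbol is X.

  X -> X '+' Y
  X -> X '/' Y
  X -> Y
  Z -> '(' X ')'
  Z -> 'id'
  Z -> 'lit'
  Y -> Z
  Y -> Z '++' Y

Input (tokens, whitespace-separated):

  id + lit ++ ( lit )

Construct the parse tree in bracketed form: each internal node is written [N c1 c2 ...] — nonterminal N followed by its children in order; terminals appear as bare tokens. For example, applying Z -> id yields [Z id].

[X [X [Y [Z id]]] + [Y [Z lit] ++ [Y [Z ( [X [Y [Z lit]]] )]]]]

X
X + Y
Y + Y
Z + Y
id + Y
id + Z ++ Y
id + lit ++ Y
id + lit ++ Z
id + lit ++ ( X )
id + lit ++ ( Y )
id + lit ++ ( Z )
id + lit ++ ( lit )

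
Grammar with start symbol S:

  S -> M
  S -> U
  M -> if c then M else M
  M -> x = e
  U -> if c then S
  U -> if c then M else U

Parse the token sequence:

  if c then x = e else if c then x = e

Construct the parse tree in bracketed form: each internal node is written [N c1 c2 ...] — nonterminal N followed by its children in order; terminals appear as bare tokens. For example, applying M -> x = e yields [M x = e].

[S [U if c then [M x = e] else [U if c then [S [M x = e]]]]]

S
U
if c then M else U
if c then x = e else U
if c then x = e else if c then S
if c then x = e else if c then M
if c then x = e else if c then x = e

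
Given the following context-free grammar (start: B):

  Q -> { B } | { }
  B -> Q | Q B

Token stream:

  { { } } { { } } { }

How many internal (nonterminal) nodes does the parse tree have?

[B [Q { [B [Q { }]] }] [B [Q { [B [Q { }]] }] [B [Q { }]]]]

10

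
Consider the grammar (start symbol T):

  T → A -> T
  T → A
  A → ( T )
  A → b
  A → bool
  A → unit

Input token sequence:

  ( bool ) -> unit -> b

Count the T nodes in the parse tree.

4

[T [A ( [T [A bool]] )] -> [T [A unit] -> [T [A b]]]]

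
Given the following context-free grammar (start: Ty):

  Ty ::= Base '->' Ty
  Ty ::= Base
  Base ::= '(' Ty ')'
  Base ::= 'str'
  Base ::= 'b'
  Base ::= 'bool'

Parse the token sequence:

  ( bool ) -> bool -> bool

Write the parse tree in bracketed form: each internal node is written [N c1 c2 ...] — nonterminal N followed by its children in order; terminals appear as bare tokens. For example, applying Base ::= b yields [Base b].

[Ty [Base ( [Ty [Base bool]] )] -> [Ty [Base bool] -> [Ty [Base bool]]]]

Ty
Base -> Ty
( Ty ) -> Ty
( Base ) -> Ty
( bool ) -> Ty
( bool ) -> Base -> Ty
( bool ) -> bool -> Ty
( bool ) -> bool -> Base
( bool ) -> bool -> bool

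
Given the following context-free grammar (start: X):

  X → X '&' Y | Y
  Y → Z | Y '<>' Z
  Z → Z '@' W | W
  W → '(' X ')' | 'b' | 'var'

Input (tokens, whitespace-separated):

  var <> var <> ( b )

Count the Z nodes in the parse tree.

4

[X [Y [Y [Y [Z [W var]]] <> [Z [W var]]] <> [Z [W ( [X [Y [Z [W b]]]] )]]]]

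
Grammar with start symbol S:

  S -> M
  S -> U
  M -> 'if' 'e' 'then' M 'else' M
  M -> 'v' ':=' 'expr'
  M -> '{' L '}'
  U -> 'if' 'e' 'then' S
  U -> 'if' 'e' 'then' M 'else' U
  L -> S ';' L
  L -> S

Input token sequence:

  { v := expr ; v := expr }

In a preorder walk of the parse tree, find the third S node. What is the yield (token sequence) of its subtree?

v := expr

[S [M { [L [S [M v := expr]] ; [L [S [M v := expr]]]] }]]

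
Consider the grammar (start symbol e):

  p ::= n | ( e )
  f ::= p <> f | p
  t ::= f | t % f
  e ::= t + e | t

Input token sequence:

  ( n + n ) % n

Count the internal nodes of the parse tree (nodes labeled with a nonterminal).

[e [t [t [f [p ( [e [t [f [p n]]] + [e [t [f [p n]]]]] )]]] % [f [p n]]]]

15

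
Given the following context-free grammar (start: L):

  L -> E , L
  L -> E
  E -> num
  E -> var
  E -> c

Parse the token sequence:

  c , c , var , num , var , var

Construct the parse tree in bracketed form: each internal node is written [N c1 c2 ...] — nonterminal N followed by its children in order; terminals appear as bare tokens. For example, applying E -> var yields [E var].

L
E , L
c , L
c , E , L
c , c , L
c , c , E , L
c , c , var , L
c , c , var , E , L
c , c , var , num , L
c , c , var , num , E , L
c , c , var , num , var , L
c , c , var , num , var , E
c , c , var , num , var , var

[L [E c] , [L [E c] , [L [E var] , [L [E num] , [L [E var] , [L [E var]]]]]]]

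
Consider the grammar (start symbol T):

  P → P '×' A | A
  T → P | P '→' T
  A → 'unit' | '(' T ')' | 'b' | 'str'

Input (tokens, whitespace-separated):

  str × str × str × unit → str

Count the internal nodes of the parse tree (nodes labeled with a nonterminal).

12

[T [P [P [P [P [A str]] × [A str]] × [A str]] × [A unit]] → [T [P [A str]]]]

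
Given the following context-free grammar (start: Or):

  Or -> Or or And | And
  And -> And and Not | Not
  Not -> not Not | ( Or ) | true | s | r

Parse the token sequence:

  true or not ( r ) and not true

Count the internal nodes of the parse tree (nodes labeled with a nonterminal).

[Or [Or [And [Not true]]] or [And [And [Not not [Not ( [Or [And [Not r]]] )]]] and [Not not [Not true]]]]

13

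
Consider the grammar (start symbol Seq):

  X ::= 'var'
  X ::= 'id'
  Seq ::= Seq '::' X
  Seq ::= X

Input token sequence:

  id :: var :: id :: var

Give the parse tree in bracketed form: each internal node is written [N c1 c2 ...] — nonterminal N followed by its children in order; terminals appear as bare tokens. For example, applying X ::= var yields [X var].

Seq
Seq :: X
Seq :: X :: X
Seq :: X :: X :: X
X :: X :: X :: X
id :: X :: X :: X
id :: var :: X :: X
id :: var :: id :: X
id :: var :: id :: var

[Seq [Seq [Seq [Seq [X id]] :: [X var]] :: [X id]] :: [X var]]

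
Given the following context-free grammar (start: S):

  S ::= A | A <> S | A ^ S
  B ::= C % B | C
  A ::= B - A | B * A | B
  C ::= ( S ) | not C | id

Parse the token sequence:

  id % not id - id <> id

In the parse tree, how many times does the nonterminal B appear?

[S [A [B [C id] % [B [C not [C id]]]] - [A [B [C id]]]] <> [S [A [B [C id]]]]]

4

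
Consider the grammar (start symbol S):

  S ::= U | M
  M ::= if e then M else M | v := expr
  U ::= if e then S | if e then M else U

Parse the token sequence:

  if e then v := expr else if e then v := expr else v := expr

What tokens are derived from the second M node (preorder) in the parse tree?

[S [M if e then [M v := expr] else [M if e then [M v := expr] else [M v := expr]]]]

v := expr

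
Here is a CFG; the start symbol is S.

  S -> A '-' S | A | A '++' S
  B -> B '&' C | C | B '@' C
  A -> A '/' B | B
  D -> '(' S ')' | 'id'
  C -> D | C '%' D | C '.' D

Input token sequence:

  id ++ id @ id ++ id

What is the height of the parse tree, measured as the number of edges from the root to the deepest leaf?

[S [A [B [C [D id]]]] ++ [S [A [B [B [C [D id]]] @ [C [D id]]]] ++ [S [A [B [C [D id]]]]]]]

7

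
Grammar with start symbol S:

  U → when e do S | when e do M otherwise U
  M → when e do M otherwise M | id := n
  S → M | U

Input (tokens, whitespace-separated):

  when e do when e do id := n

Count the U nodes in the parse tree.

[S [U when e do [S [U when e do [S [M id := n]]]]]]

2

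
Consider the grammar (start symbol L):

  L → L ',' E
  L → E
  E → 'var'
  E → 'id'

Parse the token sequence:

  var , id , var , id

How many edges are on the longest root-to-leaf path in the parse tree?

[L [L [L [L [E var]] , [E id]] , [E var]] , [E id]]

5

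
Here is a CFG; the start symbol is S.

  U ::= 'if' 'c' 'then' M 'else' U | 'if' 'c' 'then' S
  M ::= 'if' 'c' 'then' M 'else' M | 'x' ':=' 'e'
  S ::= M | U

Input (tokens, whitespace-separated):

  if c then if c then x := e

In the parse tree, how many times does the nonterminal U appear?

[S [U if c then [S [U if c then [S [M x := e]]]]]]

2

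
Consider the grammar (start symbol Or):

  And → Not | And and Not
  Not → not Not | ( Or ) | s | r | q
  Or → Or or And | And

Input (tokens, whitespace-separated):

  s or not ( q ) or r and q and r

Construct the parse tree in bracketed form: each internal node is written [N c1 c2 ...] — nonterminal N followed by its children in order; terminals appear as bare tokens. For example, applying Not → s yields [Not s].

[Or [Or [Or [And [Not s]]] or [And [Not not [Not ( [Or [And [Not q]]] )]]]] or [And [And [And [Not r]] and [Not q]] and [Not r]]]

Or
Or or And
Or or And or And
And or And or And
Not or And or And
s or And or And
s or Not or And
s or not Not or And
s or not ( Or ) or And
s or not ( And ) or And
s or not ( Not ) or And
s or not ( q ) or And
s or not ( q ) or And and Not
s or not ( q ) or And and Not and Not
s or not ( q ) or Not and Not and Not
s or not ( q ) or r and Not and Not
s or not ( q ) or r and q and Not
s or not ( q ) or r and q and r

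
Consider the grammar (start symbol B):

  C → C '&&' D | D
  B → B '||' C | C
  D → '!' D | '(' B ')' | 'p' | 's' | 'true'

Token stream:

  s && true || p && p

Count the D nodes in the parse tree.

[B [B [C [C [D s]] && [D true]]] || [C [C [D p]] && [D p]]]

4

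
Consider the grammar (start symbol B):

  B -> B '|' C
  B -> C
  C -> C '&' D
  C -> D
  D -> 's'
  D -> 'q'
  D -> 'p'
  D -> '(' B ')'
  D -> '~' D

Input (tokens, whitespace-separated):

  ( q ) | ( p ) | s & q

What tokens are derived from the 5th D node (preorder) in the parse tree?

s

[B [B [B [C [D ( [B [C [D q]]] )]]] | [C [D ( [B [C [D p]]] )]]] | [C [C [D s]] & [D q]]]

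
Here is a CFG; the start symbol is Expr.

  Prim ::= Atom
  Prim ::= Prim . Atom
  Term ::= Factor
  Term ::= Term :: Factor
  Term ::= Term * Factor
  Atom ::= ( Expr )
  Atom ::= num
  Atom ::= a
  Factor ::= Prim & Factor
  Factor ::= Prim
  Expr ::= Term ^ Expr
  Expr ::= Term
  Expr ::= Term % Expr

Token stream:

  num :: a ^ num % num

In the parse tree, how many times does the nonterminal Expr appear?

[Expr [Term [Term [Factor [Prim [Atom num]]]] :: [Factor [Prim [Atom a]]]] ^ [Expr [Term [Factor [Prim [Atom num]]]] % [Expr [Term [Factor [Prim [Atom num]]]]]]]

3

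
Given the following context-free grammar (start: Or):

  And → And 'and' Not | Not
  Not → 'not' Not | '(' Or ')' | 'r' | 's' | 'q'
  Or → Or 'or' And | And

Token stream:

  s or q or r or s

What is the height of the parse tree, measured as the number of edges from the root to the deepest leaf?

6

[Or [Or [Or [Or [And [Not s]]] or [And [Not q]]] or [And [Not r]]] or [And [Not s]]]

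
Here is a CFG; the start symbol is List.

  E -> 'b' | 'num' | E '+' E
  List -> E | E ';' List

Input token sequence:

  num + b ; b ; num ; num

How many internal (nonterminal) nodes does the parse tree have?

10

[List [E [E num] + [E b]] ; [List [E b] ; [List [E num] ; [List [E num]]]]]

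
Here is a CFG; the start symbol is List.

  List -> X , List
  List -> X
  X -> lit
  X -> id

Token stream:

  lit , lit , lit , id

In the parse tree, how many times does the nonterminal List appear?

4

[List [X lit] , [List [X lit] , [List [X lit] , [List [X id]]]]]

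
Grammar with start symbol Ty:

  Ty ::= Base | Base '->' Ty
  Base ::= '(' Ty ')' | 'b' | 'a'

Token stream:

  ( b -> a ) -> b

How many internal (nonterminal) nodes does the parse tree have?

8

[Ty [Base ( [Ty [Base b] -> [Ty [Base a]]] )] -> [Ty [Base b]]]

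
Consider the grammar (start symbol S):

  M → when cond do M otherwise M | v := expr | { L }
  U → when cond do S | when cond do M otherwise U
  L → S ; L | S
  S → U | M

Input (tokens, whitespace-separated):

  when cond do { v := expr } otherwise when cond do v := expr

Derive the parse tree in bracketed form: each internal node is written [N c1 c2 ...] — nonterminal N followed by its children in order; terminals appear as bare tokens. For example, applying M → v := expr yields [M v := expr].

S
U
when cond do M otherwise U
when cond do { L } otherwise U
when cond do { S } otherwise U
when cond do { M } otherwise U
when cond do { v := expr } otherwise U
when cond do { v := expr } otherwise when cond do S
when cond do { v := expr } otherwise when cond do M
when cond do { v := expr } otherwise when cond do v := expr

[S [U when cond do [M { [L [S [M v := expr]]] }] otherwise [U when cond do [S [M v := expr]]]]]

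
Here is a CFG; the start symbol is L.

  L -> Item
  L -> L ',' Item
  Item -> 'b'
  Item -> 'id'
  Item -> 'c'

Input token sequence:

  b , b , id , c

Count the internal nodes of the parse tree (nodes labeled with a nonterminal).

[L [L [L [L [Item b]] , [Item b]] , [Item id]] , [Item c]]

8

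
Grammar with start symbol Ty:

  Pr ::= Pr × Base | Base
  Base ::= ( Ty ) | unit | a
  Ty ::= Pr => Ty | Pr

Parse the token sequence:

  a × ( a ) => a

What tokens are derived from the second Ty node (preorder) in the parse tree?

[Ty [Pr [Pr [Base a]] × [Base ( [Ty [Pr [Base a]]] )]] => [Ty [Pr [Base a]]]]

a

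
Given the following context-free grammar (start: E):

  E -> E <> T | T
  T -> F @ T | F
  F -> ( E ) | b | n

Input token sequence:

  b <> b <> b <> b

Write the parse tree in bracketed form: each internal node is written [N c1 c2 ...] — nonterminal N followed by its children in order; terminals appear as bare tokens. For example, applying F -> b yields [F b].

[E [E [E [E [T [F b]]] <> [T [F b]]] <> [T [F b]]] <> [T [F b]]]

E
E <> T
E <> T <> T
E <> T <> T <> T
T <> T <> T <> T
F <> T <> T <> T
b <> T <> T <> T
b <> F <> T <> T
b <> b <> T <> T
b <> b <> F <> T
b <> b <> b <> T
b <> b <> b <> F
b <> b <> b <> b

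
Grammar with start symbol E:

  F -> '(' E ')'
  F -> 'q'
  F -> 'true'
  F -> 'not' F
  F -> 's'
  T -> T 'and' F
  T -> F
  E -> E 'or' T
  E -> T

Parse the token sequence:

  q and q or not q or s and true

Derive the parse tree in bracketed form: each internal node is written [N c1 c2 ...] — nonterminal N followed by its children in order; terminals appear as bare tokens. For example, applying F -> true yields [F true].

E
E or T
E or T or T
T or T or T
T and F or T or T
F and F or T or T
q and F or T or T
q and q or T or T
q and q or F or T
q and q or not F or T
q and q or not q or T
q and q or not q or T and F
q and q or not q or F and F
q and q or not q or s and F
q and q or not q or s and true

[E [E [E [T [T [F q]] and [F q]]] or [T [F not [F q]]]] or [T [T [F s]] and [F true]]]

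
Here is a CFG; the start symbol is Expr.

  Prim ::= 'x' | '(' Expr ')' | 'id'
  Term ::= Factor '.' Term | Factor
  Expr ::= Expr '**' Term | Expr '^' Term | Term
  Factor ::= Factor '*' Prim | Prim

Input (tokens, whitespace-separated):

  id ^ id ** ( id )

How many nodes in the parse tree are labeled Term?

[Expr [Expr [Expr [Term [Factor [Prim id]]]] ^ [Term [Factor [Prim id]]]] ** [Term [Factor [Prim ( [Expr [Term [Factor [Prim id]]]] )]]]]

4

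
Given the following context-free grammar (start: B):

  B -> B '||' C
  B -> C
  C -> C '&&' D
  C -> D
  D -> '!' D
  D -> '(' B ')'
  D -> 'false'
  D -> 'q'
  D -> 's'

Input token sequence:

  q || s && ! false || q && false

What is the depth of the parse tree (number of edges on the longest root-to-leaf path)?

5

[B [B [B [C [D q]]] || [C [C [D s]] && [D ! [D false]]]] || [C [C [D q]] && [D false]]]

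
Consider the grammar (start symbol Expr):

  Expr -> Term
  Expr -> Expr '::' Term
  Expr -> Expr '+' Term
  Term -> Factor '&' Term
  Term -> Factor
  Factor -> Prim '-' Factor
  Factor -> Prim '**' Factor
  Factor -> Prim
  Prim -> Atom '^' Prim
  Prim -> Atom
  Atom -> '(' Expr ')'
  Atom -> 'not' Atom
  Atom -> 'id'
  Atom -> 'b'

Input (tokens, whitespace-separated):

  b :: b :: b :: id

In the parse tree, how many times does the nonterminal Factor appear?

4

[Expr [Expr [Expr [Expr [Term [Factor [Prim [Atom b]]]]] :: [Term [Factor [Prim [Atom b]]]]] :: [Term [Factor [Prim [Atom b]]]]] :: [Term [Factor [Prim [Atom id]]]]]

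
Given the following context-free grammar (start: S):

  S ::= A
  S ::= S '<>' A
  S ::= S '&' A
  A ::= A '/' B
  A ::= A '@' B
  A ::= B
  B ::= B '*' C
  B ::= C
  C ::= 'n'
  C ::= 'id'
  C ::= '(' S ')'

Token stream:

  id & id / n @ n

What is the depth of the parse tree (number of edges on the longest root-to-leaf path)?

[S [S [A [B [C id]]]] & [A [A [A [B [C id]]] / [B [C n]]] @ [B [C n]]]]

6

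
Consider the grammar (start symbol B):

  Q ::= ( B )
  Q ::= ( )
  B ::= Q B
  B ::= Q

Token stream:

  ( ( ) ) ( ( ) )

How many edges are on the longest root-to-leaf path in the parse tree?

[B [Q ( [B [Q ( )]] )] [B [Q ( [B [Q ( )]] )]]]

5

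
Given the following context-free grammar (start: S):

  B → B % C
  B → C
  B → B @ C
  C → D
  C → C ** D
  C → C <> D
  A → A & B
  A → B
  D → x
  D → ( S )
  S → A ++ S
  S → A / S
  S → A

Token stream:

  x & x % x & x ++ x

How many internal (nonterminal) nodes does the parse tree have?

21

[S [A [A [A [B [C [D x]]]] & [B [B [C [D x]]] % [C [D x]]]] & [B [C [D x]]]] ++ [S [A [B [C [D x]]]]]]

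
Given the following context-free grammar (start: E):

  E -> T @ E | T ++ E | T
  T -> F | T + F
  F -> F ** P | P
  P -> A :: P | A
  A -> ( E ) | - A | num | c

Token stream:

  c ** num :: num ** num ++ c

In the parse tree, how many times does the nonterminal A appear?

[E [T [F [F [F [P [A c]]] ** [P [A num] :: [P [A num]]]] ** [P [A num]]]] ++ [E [T [F [P [A c]]]]]]

5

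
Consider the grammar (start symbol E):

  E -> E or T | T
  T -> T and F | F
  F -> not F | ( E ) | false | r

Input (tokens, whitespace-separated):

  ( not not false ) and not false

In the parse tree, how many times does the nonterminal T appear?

3

[E [T [T [F ( [E [T [F not [F not [F false]]]]] )]] and [F not [F false]]]]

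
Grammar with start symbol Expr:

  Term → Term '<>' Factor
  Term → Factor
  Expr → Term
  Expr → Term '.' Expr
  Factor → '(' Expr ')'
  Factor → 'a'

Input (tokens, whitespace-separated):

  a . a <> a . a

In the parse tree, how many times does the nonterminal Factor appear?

[Expr [Term [Factor a]] . [Expr [Term [Term [Factor a]] <> [Factor a]] . [Expr [Term [Factor a]]]]]

4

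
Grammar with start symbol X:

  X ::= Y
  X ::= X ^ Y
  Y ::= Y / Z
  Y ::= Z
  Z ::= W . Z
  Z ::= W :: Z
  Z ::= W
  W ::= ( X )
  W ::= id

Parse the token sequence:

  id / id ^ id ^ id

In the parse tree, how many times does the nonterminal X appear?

3

[X [X [X [Y [Y [Z [W id]]] / [Z [W id]]]] ^ [Y [Z [W id]]]] ^ [Y [Z [W id]]]]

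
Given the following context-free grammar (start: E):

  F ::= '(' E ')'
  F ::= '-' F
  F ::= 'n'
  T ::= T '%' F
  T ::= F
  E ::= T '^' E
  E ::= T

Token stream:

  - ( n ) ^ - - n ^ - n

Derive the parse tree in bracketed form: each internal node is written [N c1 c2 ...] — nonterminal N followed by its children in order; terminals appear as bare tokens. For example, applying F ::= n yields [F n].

E
T ^ E
F ^ E
- F ^ E
- ( E ) ^ E
- ( T ) ^ E
- ( F ) ^ E
- ( n ) ^ E
- ( n ) ^ T ^ E
- ( n ) ^ F ^ E
- ( n ) ^ - F ^ E
- ( n ) ^ - - F ^ E
- ( n ) ^ - - n ^ E
- ( n ) ^ - - n ^ T
- ( n ) ^ - - n ^ F
- ( n ) ^ - - n ^ - F
- ( n ) ^ - - n ^ - n

[E [T [F - [F ( [E [T [F n]]] )]]] ^ [E [T [F - [F - [F n]]]] ^ [E [T [F - [F n]]]]]]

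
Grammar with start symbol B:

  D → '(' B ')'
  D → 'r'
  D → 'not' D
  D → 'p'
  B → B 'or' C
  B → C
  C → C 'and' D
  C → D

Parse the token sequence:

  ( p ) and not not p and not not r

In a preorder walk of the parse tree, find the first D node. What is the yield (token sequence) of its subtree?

[B [C [C [C [D ( [B [C [D p]]] )]] and [D not [D not [D p]]]] and [D not [D not [D r]]]]]

( p )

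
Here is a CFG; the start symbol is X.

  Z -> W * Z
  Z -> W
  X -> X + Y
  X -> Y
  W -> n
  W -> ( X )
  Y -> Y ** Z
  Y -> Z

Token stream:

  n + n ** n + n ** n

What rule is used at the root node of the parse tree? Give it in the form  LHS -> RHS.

[X [X [X [Y [Z [W n]]]] + [Y [Y [Z [W n]]] ** [Z [W n]]]] + [Y [Y [Z [W n]]] ** [Z [W n]]]]

X -> X + Y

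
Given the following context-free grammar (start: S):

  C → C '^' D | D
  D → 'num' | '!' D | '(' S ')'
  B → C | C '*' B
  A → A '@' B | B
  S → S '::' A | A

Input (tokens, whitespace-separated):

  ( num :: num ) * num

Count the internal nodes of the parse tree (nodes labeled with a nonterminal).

[S [A [B [C [D ( [S [S [A [B [C [D num]]]]] :: [A [B [C [D num]]]]] )]] * [B [C [D num]]]]]]

18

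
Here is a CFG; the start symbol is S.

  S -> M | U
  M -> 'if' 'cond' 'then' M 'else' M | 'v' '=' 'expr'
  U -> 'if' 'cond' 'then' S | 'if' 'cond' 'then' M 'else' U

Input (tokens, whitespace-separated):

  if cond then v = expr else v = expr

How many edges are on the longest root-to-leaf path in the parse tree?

[S [M if cond then [M v = expr] else [M v = expr]]]

3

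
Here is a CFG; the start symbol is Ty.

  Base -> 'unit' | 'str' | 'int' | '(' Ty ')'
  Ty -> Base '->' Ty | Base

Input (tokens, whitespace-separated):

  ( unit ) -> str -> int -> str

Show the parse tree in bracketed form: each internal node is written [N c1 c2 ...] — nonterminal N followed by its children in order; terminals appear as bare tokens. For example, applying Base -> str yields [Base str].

Ty
Base -> Ty
( Ty ) -> Ty
( Base ) -> Ty
( unit ) -> Ty
( unit ) -> Base -> Ty
( unit ) -> str -> Ty
( unit ) -> str -> Base -> Ty
( unit ) -> str -> int -> Ty
( unit ) -> str -> int -> Base
( unit ) -> str -> int -> str

[Ty [Base ( [Ty [Base unit]] )] -> [Ty [Base str] -> [Ty [Base int] -> [Ty [Base str]]]]]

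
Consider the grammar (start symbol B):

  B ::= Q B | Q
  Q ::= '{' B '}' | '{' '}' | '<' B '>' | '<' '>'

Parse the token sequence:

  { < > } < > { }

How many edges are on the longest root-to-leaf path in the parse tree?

4

[B [Q { [B [Q < >]] }] [B [Q < >] [B [Q { }]]]]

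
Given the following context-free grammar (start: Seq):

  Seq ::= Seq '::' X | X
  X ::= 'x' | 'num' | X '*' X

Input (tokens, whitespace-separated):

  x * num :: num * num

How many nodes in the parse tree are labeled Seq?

2

[Seq [Seq [X [X x] * [X num]]] :: [X [X num] * [X num]]]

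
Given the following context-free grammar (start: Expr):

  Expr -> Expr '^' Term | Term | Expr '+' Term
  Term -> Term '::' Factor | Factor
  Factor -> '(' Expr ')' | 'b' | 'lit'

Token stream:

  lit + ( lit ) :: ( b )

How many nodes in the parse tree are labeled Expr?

4

[Expr [Expr [Term [Factor lit]]] + [Term [Term [Factor ( [Expr [Term [Factor lit]]] )]] :: [Factor ( [Expr [Term [Factor b]]] )]]]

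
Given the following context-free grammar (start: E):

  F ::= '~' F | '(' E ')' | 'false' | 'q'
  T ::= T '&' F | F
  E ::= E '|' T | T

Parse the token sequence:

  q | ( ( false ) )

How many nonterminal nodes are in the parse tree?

[E [E [T [F q]]] | [T [F ( [E [T [F ( [E [T [F false]]] )]]] )]]]

12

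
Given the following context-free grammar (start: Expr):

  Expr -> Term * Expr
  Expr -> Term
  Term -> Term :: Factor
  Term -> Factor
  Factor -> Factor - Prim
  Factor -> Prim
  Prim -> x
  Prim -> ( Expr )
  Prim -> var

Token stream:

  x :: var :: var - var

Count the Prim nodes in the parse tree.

4

[Expr [Term [Term [Term [Factor [Prim x]]] :: [Factor [Prim var]]] :: [Factor [Factor [Prim var]] - [Prim var]]]]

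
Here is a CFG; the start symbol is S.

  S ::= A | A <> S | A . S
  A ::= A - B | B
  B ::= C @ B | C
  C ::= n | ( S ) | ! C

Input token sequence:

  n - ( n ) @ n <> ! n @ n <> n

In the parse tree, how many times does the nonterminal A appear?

5

[S [A [A [B [C n]]] - [B [C ( [S [A [B [C n]]]] )] @ [B [C n]]]] <> [S [A [B [C ! [C n]] @ [B [C n]]]] <> [S [A [B [C n]]]]]]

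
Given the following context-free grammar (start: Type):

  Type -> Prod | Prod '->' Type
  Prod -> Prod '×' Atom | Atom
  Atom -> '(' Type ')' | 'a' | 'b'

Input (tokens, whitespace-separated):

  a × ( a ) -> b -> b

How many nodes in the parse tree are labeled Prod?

[Type [Prod [Prod [Atom a]] × [Atom ( [Type [Prod [Atom a]]] )]] -> [Type [Prod [Atom b]] -> [Type [Prod [Atom b]]]]]

5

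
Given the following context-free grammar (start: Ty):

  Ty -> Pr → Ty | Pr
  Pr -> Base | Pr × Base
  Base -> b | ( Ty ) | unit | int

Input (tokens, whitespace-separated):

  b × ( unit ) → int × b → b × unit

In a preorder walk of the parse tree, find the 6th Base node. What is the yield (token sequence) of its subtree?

b

[Ty [Pr [Pr [Base b]] × [Base ( [Ty [Pr [Base unit]]] )]] → [Ty [Pr [Pr [Base int]] × [Base b]] → [Ty [Pr [Pr [Base b]] × [Base unit]]]]]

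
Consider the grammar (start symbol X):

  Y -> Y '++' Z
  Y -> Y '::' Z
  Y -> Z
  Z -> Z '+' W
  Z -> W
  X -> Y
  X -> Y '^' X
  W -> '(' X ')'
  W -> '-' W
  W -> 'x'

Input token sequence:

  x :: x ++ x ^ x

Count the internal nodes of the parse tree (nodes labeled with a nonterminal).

[X [Y [Y [Y [Z [W x]]] :: [Z [W x]]] ++ [Z [W x]]] ^ [X [Y [Z [W x]]]]]

14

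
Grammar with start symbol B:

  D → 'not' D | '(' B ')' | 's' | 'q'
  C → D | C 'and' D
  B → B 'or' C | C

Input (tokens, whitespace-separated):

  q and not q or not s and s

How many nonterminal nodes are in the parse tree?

12

[B [B [C [C [D q]] and [D not [D q]]]] or [C [C [D not [D s]]] and [D s]]]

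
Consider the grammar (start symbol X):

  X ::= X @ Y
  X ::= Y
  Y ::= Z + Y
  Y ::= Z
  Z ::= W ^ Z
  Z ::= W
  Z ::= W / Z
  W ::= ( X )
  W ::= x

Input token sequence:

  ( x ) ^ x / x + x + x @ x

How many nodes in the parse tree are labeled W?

7

[X [X [Y [Z [W ( [X [Y [Z [W x]]]] )] ^ [Z [W x] / [Z [W x]]]] + [Y [Z [W x]] + [Y [Z [W x]]]]]] @ [Y [Z [W x]]]]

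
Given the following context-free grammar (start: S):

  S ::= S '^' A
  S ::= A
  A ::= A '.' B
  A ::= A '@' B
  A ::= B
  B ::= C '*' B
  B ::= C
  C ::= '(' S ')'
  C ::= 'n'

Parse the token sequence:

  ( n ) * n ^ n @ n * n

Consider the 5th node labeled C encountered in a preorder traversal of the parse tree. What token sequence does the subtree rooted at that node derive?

n

[S [S [A [B [C ( [S [A [B [C n]]]] )] * [B [C n]]]]] ^ [A [A [B [C n]]] @ [B [C n] * [B [C n]]]]]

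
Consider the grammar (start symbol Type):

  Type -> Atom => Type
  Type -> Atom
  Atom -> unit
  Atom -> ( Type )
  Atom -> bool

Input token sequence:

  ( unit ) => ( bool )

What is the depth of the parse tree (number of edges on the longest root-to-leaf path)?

[Type [Atom ( [Type [Atom unit]] )] => [Type [Atom ( [Type [Atom bool]] )]]]

5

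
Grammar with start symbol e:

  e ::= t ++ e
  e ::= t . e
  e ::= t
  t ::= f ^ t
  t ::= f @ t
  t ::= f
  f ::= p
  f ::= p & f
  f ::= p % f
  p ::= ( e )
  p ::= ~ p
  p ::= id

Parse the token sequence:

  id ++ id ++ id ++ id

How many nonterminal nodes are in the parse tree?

[e [t [f [p id]]] ++ [e [t [f [p id]]] ++ [e [t [f [p id]]] ++ [e [t [f [p id]]]]]]]

16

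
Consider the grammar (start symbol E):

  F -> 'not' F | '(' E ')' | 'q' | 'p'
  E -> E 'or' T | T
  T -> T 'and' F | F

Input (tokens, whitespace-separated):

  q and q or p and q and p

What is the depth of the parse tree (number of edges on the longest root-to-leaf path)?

[E [E [T [T [F q]] and [F q]]] or [T [T [T [F p]] and [F q]] and [F p]]]

5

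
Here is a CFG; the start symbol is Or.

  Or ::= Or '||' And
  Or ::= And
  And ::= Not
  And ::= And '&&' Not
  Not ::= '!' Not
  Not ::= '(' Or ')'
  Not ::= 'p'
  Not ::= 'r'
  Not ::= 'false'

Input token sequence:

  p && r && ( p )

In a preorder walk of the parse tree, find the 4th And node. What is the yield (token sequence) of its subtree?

[Or [And [And [And [Not p]] && [Not r]] && [Not ( [Or [And [Not p]]] )]]]

p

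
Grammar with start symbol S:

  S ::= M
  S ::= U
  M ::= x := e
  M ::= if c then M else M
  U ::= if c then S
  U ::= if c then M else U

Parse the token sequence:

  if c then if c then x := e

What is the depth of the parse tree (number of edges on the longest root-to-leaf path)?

6

[S [U if c then [S [U if c then [S [M x := e]]]]]]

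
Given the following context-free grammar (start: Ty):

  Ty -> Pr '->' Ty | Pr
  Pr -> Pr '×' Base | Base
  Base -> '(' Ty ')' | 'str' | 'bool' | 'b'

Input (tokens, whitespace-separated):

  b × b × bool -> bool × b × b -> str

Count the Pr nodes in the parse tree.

7

[Ty [Pr [Pr [Pr [Base b]] × [Base b]] × [Base bool]] -> [Ty [Pr [Pr [Pr [Base bool]] × [Base b]] × [Base b]] -> [Ty [Pr [Base str]]]]]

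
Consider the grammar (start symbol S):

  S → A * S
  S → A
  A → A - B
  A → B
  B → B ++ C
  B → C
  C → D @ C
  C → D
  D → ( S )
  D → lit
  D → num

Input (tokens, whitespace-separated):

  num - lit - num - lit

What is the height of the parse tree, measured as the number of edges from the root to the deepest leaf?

8

[S [A [A [A [A [B [C [D num]]]] - [B [C [D lit]]]] - [B [C [D num]]]] - [B [C [D lit]]]]]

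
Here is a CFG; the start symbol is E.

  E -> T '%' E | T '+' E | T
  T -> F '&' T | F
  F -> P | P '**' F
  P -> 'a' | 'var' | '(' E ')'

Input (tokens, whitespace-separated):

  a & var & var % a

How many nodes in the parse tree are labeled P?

4

[E [T [F [P a]] & [T [F [P var]] & [T [F [P var]]]]] % [E [T [F [P a]]]]]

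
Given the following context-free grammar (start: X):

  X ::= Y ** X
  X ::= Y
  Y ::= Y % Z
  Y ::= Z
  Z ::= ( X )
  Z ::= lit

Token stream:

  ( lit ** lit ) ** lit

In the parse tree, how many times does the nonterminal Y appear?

4

[X [Y [Z ( [X [Y [Z lit]] ** [X [Y [Z lit]]]] )]] ** [X [Y [Z lit]]]]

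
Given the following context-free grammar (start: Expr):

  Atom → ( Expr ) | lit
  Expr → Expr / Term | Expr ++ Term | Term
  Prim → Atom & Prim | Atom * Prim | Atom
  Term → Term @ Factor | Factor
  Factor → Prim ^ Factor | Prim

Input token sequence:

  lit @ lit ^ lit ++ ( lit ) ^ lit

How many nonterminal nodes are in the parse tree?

25

[Expr [Expr [Term [Term [Factor [Prim [Atom lit]]]] @ [Factor [Prim [Atom lit]] ^ [Factor [Prim [Atom lit]]]]]] ++ [Term [Factor [Prim [Atom ( [Expr [Term [Factor [Prim [Atom lit]]]]] )]] ^ [Factor [Prim [Atom lit]]]]]]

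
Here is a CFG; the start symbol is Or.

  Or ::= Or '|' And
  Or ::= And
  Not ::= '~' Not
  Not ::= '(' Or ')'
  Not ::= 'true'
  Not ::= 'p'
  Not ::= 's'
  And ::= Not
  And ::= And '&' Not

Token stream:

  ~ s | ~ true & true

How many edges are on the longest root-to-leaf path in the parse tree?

[Or [Or [And [Not ~ [Not s]]]] | [And [And [Not ~ [Not true]]] & [Not true]]]

5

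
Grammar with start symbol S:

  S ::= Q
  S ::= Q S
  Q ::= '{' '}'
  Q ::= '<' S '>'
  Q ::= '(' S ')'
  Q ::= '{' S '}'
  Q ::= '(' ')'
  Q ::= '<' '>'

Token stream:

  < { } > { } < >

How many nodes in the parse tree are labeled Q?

4

[S [Q < [S [Q { }]] >] [S [Q { }] [S [Q < >]]]]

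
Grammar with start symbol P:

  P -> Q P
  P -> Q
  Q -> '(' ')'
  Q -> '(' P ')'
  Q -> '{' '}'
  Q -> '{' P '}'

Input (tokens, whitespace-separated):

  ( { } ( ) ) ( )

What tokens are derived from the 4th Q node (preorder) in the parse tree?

( )

[P [Q ( [P [Q { }] [P [Q ( )]]] )] [P [Q ( )]]]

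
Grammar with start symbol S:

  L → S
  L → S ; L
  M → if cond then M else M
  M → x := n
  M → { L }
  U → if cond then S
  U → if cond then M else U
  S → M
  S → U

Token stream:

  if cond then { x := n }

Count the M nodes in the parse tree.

[S [U if cond then [S [M { [L [S [M x := n]]] }]]]]

2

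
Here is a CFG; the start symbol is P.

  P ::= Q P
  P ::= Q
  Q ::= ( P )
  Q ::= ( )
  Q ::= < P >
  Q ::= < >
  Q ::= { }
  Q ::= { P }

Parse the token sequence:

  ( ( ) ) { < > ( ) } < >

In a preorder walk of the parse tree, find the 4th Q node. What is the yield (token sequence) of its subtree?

< >

[P [Q ( [P [Q ( )]] )] [P [Q { [P [Q < >] [P [Q ( )]]] }] [P [Q < >]]]]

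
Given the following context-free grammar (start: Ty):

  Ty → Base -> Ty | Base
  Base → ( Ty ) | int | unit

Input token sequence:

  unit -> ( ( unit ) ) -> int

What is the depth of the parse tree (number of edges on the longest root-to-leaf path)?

[Ty [Base unit] -> [Ty [Base ( [Ty [Base ( [Ty [Base unit]] )]] )] -> [Ty [Base int]]]]

7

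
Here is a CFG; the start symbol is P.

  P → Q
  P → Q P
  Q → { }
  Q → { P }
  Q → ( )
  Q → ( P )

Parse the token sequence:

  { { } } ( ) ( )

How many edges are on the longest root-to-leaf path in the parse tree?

4

[P [Q { [P [Q { }]] }] [P [Q ( )] [P [Q ( )]]]]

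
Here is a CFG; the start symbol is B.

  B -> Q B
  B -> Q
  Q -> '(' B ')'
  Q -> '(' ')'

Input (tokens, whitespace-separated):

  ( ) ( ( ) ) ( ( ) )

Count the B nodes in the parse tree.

[B [Q ( )] [B [Q ( [B [Q ( )]] )] [B [Q ( [B [Q ( )]] )]]]]

5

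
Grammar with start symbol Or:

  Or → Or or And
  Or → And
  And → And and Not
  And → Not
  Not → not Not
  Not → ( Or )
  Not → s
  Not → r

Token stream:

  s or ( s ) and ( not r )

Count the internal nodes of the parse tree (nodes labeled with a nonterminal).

15

[Or [Or [And [Not s]]] or [And [And [Not ( [Or [And [Not s]]] )]] and [Not ( [Or [And [Not not [Not r]]]] )]]]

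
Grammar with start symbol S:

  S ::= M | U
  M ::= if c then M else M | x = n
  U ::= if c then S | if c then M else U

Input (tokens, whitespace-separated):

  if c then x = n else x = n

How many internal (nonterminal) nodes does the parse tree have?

[S [M if c then [M x = n] else [M x = n]]]

4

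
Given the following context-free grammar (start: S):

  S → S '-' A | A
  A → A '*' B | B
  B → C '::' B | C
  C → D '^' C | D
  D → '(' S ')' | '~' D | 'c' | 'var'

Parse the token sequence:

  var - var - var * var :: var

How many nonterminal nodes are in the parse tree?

22

[S [S [S [A [B [C [D var]]]]] - [A [B [C [D var]]]]] - [A [A [B [C [D var]]]] * [B [C [D var]] :: [B [C [D var]]]]]]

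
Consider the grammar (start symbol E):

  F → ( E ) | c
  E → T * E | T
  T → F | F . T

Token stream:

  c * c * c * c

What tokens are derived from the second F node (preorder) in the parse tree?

c

[E [T [F c]] * [E [T [F c]] * [E [T [F c]] * [E [T [F c]]]]]]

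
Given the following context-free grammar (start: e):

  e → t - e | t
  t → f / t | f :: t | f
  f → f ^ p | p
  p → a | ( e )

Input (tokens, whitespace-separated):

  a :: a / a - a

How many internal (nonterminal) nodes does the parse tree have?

[e [t [f [p a]] :: [t [f [p a]] / [t [f [p a]]]]] - [e [t [f [p a]]]]]

14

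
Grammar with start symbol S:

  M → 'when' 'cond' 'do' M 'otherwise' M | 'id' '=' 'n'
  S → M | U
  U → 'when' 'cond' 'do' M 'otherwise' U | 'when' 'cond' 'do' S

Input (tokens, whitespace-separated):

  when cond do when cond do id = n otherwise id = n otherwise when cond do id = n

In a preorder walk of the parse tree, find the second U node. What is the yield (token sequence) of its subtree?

[S [U when cond do [M when cond do [M id = n] otherwise [M id = n]] otherwise [U when cond do [S [M id = n]]]]]

when cond do id = n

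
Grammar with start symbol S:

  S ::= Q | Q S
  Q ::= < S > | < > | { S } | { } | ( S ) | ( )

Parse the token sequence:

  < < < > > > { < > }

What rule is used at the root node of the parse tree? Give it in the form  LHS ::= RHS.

S ::= Q S

[S [Q < [S [Q < [S [Q < >]] >]] >] [S [Q { [S [Q < >]] }]]]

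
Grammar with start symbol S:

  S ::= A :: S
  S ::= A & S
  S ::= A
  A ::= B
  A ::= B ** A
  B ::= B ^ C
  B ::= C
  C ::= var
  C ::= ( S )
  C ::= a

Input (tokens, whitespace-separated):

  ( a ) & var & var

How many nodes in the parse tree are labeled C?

4

[S [A [B [C ( [S [A [B [C a]]]] )]]] & [S [A [B [C var]]] & [S [A [B [C var]]]]]]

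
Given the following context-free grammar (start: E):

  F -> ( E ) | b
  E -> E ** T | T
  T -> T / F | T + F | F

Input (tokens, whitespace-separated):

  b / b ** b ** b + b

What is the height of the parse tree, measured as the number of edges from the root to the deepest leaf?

[E [E [E [T [T [F b]] / [F b]]] ** [T [F b]]] ** [T [T [F b]] + [F b]]]

6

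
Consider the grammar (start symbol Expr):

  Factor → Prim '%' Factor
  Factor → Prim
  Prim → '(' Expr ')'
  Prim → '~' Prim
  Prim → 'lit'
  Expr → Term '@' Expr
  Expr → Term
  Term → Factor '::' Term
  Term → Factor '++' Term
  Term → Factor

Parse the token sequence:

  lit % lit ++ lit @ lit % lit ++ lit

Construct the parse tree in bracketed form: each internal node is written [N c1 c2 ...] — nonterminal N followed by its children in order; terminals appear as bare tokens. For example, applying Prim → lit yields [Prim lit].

[Expr [Term [Factor [Prim lit] % [Factor [Prim lit]]] ++ [Term [Factor [Prim lit]]]] @ [Expr [Term [Factor [Prim lit] % [Factor [Prim lit]]] ++ [Term [Factor [Prim lit]]]]]]

Expr
Term @ Expr
Factor ++ Term @ Expr
Prim % Factor ++ Term @ Expr
lit % Factor ++ Term @ Expr
lit % Prim ++ Term @ Expr
lit % lit ++ Term @ Expr
lit % lit ++ Factor @ Expr
lit % lit ++ Prim @ Expr
lit % lit ++ lit @ Expr
lit % lit ++ lit @ Term
lit % lit ++ lit @ Factor ++ Term
lit % lit ++ lit @ Prim % Factor ++ Term
lit % lit ++ lit @ lit % Factor ++ Term
lit % lit ++ lit @ lit % Prim ++ Term
lit % lit ++ lit @ lit % lit ++ Term
lit % lit ++ lit @ lit % lit ++ Factor
lit % lit ++ lit @ lit % lit ++ Prim
lit % lit ++ lit @ lit % lit ++ lit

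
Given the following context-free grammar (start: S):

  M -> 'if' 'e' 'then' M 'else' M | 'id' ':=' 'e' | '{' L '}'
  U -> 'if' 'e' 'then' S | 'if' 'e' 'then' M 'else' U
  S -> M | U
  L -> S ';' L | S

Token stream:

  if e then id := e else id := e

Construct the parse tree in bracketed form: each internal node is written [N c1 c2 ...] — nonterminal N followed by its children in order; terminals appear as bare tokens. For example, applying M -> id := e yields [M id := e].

S
M
if e then M else M
if e then id := e else M
if e then id := e else id := e

[S [M if e then [M id := e] else [M id := e]]]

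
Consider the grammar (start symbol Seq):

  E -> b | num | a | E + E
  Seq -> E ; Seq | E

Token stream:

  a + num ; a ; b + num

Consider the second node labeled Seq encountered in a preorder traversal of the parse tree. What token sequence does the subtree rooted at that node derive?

[Seq [E [E a] + [E num]] ; [Seq [E a] ; [Seq [E [E b] + [E num]]]]]

a ; b + num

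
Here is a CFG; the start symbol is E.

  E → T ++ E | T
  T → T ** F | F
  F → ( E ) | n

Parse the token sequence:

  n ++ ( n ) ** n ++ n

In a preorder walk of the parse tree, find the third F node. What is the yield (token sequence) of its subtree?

n

[E [T [F n]] ++ [E [T [T [F ( [E [T [F n]]] )]] ** [F n]] ++ [E [T [F n]]]]]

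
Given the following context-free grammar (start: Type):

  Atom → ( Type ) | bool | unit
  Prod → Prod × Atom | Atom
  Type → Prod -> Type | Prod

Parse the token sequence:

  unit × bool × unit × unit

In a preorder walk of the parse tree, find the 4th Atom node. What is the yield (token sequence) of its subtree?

[Type [Prod [Prod [Prod [Prod [Atom unit]] × [Atom bool]] × [Atom unit]] × [Atom unit]]]

unit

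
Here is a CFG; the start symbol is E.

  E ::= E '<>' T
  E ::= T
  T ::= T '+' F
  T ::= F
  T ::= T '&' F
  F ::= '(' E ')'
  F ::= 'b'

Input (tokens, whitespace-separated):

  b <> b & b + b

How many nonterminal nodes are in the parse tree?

[E [E [T [F b]]] <> [T [T [T [F b]] & [F b]] + [F b]]]

10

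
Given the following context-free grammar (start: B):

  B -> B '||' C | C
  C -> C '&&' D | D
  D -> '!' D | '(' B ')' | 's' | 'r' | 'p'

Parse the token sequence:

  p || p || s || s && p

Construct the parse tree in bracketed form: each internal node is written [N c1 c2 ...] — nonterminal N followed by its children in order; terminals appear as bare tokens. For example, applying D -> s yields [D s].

[B [B [B [B [C [D p]]] || [C [D p]]] || [C [D s]]] || [C [C [D s]] && [D p]]]

B
B || C
B || C || C
B || C || C || C
C || C || C || C
D || C || C || C
p || C || C || C
p || D || C || C
p || p || C || C
p || p || D || C
p || p || s || C
p || p || s || C && D
p || p || s || D && D
p || p || s || s && D
p || p || s || s && p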